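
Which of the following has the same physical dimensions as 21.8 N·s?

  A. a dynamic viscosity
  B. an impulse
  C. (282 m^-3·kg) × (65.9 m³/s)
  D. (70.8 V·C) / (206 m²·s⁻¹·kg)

Reference: N·s = kg·m·s⁻²·s = kg·m·s⁻¹.
Each option:
  A. [dynamic viscosity] = kg·m⁻¹·s⁻¹
  B. [impulse] = kg·m·s⁻¹  ← same
  C. [kg·m⁻³] · [m³·s⁻¹] = kg·s⁻¹
  D. [kg·m²·s⁻²] / [kg·m²·s⁻¹] = s⁻¹
Only B. matches kg·m·s⁻¹.

B.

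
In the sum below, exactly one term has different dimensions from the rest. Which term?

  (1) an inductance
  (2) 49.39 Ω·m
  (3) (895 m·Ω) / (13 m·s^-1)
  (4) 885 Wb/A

(2)

Dimensions:
  (1) [inductance] = kg·m²·s⁻²·A⁻²
  (2) Ω·m = V·A⁻¹·m = kg·m³·s⁻³·A⁻²
  (3) [kg·m³·s⁻³·A⁻²] / [m·s⁻¹] = kg·m²·s⁻²·A⁻²
  (4) Wb·A⁻¹ = V·s·A⁻¹ = kg·m²·s⁻²·A⁻²
All reduce to kg·m²·s⁻²·A⁻² except (2), which is kg·m³·s⁻³·A⁻².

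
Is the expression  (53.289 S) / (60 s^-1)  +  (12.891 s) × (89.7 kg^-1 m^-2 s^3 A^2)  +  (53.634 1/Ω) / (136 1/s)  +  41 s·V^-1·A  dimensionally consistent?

Yes

Reduce each to base SI dimensions:
  (53.289 S) / (60 s^-1):  [kg⁻¹·m⁻²·s³·A²] / [s⁻¹] = kg⁻¹·m⁻²·s⁴·A²
  (12.891 s) × (89.7 kg^-1 m^-2 s^3 A^2):  [s] · [kg⁻¹·m⁻²·s³·A²] = kg⁻¹·m⁻²·s⁴·A²
  (53.634 1/Ω) / (136 1/s):  [kg⁻¹·m⁻²·s³·A²] / [s⁻¹] = kg⁻¹·m⁻²·s⁴·A²
  41 s·V^-1·A:  A·s·V⁻¹ = A·s·(J·C⁻¹)⁻¹ = kg⁻¹·m⁻²·s⁴·A²
Every term reduces to kg⁻¹·m⁻²·s⁴·A².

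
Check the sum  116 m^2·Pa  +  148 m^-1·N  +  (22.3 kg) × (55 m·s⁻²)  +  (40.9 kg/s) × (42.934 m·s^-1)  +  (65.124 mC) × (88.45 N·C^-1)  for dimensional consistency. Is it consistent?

Expand each in SI base units:
  116 m^2·Pa:  Pa·m² = N·m⁻²·m² = kg·m·s⁻²
  148 m^-1·N:  N·m⁻¹ = kg·m·s⁻²·m⁻¹ = kg·s⁻²
  (22.3 kg) × (55 m·s⁻²):  [kg] · [m·s⁻²] = kg·m·s⁻²
  (40.9 kg/s) × (42.934 m·s^-1):  [kg·s⁻¹] · [m·s⁻¹] = kg·m·s⁻²
  (65.124 mC) × (88.45 N·C^-1):  [s·A] · [kg·m·s⁻³·A⁻¹] = kg·m·s⁻²
The terms do not share a single dimension (kg·m·s⁻² vs kg·s⁻²).

No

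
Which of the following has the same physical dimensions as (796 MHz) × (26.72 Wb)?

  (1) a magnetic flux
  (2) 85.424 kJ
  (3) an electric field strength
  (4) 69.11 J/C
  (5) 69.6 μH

Reference: [s⁻¹] · [kg·m²·s⁻²·A⁻¹] = kg·m²·s⁻³·A⁻¹.
Each option:
  (1) [magnetic flux] = kg·m²·s⁻²·A⁻¹
  (2) J = N·m = kg·m²·s⁻²
  (3) [electric field strength] = kg·m·s⁻³·A⁻¹
  (4) J·C⁻¹ = N·m·(s·A)⁻¹ = kg·m²·s⁻³·A⁻¹  ← same
  (5) H = V·s·A⁻¹ = kg·m²·s⁻²·A⁻²
Only (4) matches kg·m²·s⁻³·A⁻¹.

(4)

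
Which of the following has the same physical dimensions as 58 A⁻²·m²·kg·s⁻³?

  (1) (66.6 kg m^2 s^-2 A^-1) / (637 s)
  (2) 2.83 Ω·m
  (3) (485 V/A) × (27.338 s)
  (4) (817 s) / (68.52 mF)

Reference: kg·m²·s⁻³·A⁻².
Each option:
  (1) [kg·m²·s⁻²·A⁻¹] / [s] = kg·m²·s⁻³·A⁻¹
  (2) Ω·m = V·A⁻¹·m = kg·m³·s⁻³·A⁻²
  (3) [kg·m²·s⁻³·A⁻²] · [s] = kg·m²·s⁻²·A⁻²
  (4) [s] / [kg⁻¹·m⁻²·s⁴·A²] = kg·m²·s⁻³·A⁻²  ← same
Only (4) matches kg·m²·s⁻³·A⁻².

(4)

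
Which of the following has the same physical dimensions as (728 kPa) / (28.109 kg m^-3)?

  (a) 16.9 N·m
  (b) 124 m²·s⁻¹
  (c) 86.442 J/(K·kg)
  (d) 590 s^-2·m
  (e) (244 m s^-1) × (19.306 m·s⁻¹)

(e)

Reference: [kg·m⁻¹·s⁻²] / [kg·m⁻³] = m²·s⁻².
Each option:
  (a) N·m = kg·m·s⁻²·m = kg·m²·s⁻²
  (b) m²·s⁻¹
  (c) J·kg⁻¹·K⁻¹ = N·m·kg⁻¹·K⁻¹ = m²·s⁻²·K⁻¹
  (d) m·s⁻²
  (e) [m·s⁻¹] · [m·s⁻¹] = m²·s⁻²  ← same
Only (e) matches m²·s⁻².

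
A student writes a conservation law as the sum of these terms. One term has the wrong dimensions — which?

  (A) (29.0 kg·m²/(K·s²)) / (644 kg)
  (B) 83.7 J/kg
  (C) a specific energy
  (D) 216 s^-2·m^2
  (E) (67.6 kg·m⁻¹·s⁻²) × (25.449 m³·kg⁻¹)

In SI base units:
  (A) [kg·m²·s⁻²·K⁻¹] / [kg] = m²·s⁻²·K⁻¹
  (B) J·kg⁻¹ = N·m·kg⁻¹ = m²·s⁻²
  (C) [specific energy] = m²·s⁻²
  (D) m²·s⁻²
  (E) [kg·m⁻¹·s⁻²] · [kg⁻¹·m³] = m²·s⁻²
All reduce to m²·s⁻² except (A), which is m²·s⁻²·K⁻¹.

(A)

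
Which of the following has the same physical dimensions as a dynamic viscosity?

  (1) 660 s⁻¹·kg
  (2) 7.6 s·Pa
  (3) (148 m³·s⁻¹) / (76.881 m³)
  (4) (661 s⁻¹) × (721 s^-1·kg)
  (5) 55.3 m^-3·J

(2)

Reference: [dynamic viscosity] = kg·m⁻¹·s⁻¹.
Each option:
  (1) kg·s⁻¹
  (2) Pa·s = N·m⁻²·s = kg·m⁻¹·s⁻¹  ← same
  (3) [m³·s⁻¹] / [m³] = s⁻¹
  (4) [s⁻¹] · [kg·s⁻¹] = kg·s⁻²
  (5) J·m⁻³ = N·m·m⁻³ = kg·m⁻¹·s⁻²
Only (2) matches kg·m⁻¹·s⁻¹.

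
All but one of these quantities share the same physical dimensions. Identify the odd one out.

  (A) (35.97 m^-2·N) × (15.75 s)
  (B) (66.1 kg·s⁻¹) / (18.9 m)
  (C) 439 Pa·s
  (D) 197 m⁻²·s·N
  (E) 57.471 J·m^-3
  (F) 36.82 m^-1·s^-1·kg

Dimensions:
  (A) [kg·m⁻¹·s⁻²] · [s] = kg·m⁻¹·s⁻¹
  (B) [kg·s⁻¹] / [m] = kg·m⁻¹·s⁻¹
  (C) Pa·s = N·m⁻²·s = kg·m⁻¹·s⁻¹
  (D) N·s·m⁻² = kg·m·s⁻²·s·m⁻² = kg·m⁻¹·s⁻¹
  (E) J·m⁻³ = N·m·m⁻³ = kg·m⁻¹·s⁻²
  (F) kg·m⁻¹·s⁻¹
All reduce to kg·m⁻¹·s⁻¹ except (E), which is kg·m⁻¹·s⁻².

(E)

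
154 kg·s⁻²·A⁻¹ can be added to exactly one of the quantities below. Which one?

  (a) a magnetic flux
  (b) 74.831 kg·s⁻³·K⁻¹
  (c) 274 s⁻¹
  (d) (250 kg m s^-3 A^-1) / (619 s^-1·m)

Reference: kg·s⁻²·A⁻¹.
Each option:
  (a) [magnetic flux] = kg·m²·s⁻²·A⁻¹
  (b) kg·s⁻³·K⁻¹
  (c) s⁻¹
  (d) [kg·m·s⁻³·A⁻¹] / [m·s⁻¹] = kg·s⁻²·A⁻¹  ← same
Only (d) matches kg·s⁻²·A⁻¹.

(d)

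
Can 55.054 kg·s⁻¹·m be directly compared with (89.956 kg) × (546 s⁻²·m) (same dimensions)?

Reduce each to base SI dimensions:
  55.054 kg·s⁻¹·m:  kg·m·s⁻¹
  (89.956 kg) × (546 s⁻²·m):  [kg] · [m·s⁻²] = kg·m·s⁻²
kg·m·s⁻¹ ≠ kg·m·s⁻², so they cannot be added.

No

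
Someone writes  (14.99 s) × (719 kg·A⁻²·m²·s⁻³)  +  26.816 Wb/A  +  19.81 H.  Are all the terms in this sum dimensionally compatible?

Yes

Expand each in SI base units:
  (14.99 s) × (719 kg·A⁻²·m²·s⁻³):  [s] · [kg·m²·s⁻³·A⁻²] = kg·m²·s⁻²·A⁻²
  26.816 Wb/A:  Wb·A⁻¹ = V·s·A⁻¹ = kg·m²·s⁻²·A⁻²
  19.81 H:  H = V·s·A⁻¹ = kg·m²·s⁻²·A⁻²
Every term reduces to kg·m²·s⁻²·A⁻².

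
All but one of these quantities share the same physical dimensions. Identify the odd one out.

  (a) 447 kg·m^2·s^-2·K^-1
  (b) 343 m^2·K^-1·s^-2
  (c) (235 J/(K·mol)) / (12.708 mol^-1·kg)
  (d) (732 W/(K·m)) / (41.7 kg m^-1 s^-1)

In SI base units:
  (a) kg·m²·s⁻²·K⁻¹
  (b) m²·s⁻²·K⁻¹
  (c) [kg·m²·s⁻²·K⁻¹·mol⁻¹] / [kg·mol⁻¹] = m²·s⁻²·K⁻¹
  (d) [kg·m·s⁻³·K⁻¹] / [kg·m⁻¹·s⁻¹] = m²·s⁻²·K⁻¹
All reduce to m²·s⁻²·K⁻¹ except (a), which is kg·m²·s⁻²·K⁻¹.

(a)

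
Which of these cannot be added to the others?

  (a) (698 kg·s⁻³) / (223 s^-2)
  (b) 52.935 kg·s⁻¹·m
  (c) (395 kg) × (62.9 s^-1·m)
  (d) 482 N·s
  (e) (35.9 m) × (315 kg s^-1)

Expand each in SI base units:
  (a) [kg·s⁻³] / [s⁻²] = kg·s⁻¹
  (b) kg·m·s⁻¹
  (c) [kg] · [m·s⁻¹] = kg·m·s⁻¹
  (d) N·s = kg·m·s⁻²·s = kg·m·s⁻¹
  (e) [m] · [kg·s⁻¹] = kg·m·s⁻¹
All reduce to kg·m·s⁻¹ except (a), which is kg·s⁻¹.

(a)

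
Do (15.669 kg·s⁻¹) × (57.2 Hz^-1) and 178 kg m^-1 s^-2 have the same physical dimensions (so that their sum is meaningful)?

In SI base units:
  (15.669 kg·s⁻¹) × (57.2 Hz^-1):  [kg·s⁻¹] · [s] = kg
  178 kg m^-1 s^-2:  kg·m⁻¹·s⁻²
kg ≠ kg·m⁻¹·s⁻², so they cannot be added.

No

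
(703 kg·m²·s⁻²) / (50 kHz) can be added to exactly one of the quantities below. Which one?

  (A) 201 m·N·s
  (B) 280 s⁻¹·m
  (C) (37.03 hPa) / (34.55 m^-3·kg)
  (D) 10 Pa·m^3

Reference: [kg·m²·s⁻²] / [s⁻¹] = kg·m²·s⁻¹.
Each option:
  (A) N·m·s = kg·m·s⁻²·m·s = kg·m²·s⁻¹  ← same
  (B) m·s⁻¹
  (C) [kg·m⁻¹·s⁻²] / [kg·m⁻³] = m²·s⁻²
  (D) Pa·m³ = N·m⁻²·m³ = kg·m²·s⁻²
Only (A) matches kg·m²·s⁻¹.

(A)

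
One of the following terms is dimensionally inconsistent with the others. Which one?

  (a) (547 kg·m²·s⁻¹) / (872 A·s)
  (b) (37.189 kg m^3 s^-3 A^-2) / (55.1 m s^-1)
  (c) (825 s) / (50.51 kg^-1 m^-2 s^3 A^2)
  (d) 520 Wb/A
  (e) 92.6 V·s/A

(a)

In SI base units:
  (a) [kg·m²·s⁻¹] / [s·A] = kg·m²·s⁻²·A⁻¹
  (b) [kg·m³·s⁻³·A⁻²] / [m·s⁻¹] = kg·m²·s⁻²·A⁻²
  (c) [s] / [kg⁻¹·m⁻²·s³·A²] = kg·m²·s⁻²·A⁻²
  (d) Wb·A⁻¹ = V·s·A⁻¹ = kg·m²·s⁻²·A⁻²
  (e) V·s·A⁻¹ = J·C⁻¹·s·A⁻¹ = kg·m²·s⁻²·A⁻²
All reduce to kg·m²·s⁻²·A⁻² except (a), which is kg·m²·s⁻²·A⁻¹.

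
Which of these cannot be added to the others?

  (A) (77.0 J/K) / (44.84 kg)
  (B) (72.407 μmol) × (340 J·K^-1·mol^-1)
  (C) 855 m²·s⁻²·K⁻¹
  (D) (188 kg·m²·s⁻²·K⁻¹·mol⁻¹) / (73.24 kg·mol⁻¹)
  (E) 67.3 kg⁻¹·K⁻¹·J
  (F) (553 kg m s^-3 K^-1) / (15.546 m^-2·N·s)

Work out the base dimensions of each:
  (A) [kg·m²·s⁻²·K⁻¹] / [kg] = m²·s⁻²·K⁻¹
  (B) [mol] · [kg·m²·s⁻²·K⁻¹·mol⁻¹] = kg·m²·s⁻²·K⁻¹
  (C) m²·s⁻²·K⁻¹
  (D) [kg·m²·s⁻²·K⁻¹·mol⁻¹] / [kg·mol⁻¹] = m²·s⁻²·K⁻¹
  (E) J·kg⁻¹·K⁻¹ = N·m·kg⁻¹·K⁻¹ = m²·s⁻²·K⁻¹
  (F) [kg·m·s⁻³·K⁻¹] / [kg·m⁻¹·s⁻¹] = m²·s⁻²·K⁻¹
All reduce to m²·s⁻²·K⁻¹ except (B), which is kg·m²·s⁻²·K⁻¹.

(B)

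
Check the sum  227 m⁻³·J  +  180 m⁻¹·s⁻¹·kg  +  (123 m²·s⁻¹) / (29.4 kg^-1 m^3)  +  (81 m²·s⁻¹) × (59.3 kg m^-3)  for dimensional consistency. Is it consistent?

No

Dimensions:
  227 m⁻³·J:  J·m⁻³ = N·m·m⁻³ = kg·m⁻¹·s⁻²
  180 m⁻¹·s⁻¹·kg:  kg·m⁻¹·s⁻¹
  (123 m²·s⁻¹) / (29.4 kg^-1 m^3):  [m²·s⁻¹] / [kg⁻¹·m³] = kg·m⁻¹·s⁻¹
  (81 m²·s⁻¹) × (59.3 kg m^-3):  [m²·s⁻¹] · [kg·m⁻³] = kg·m⁻¹·s⁻¹
The terms do not share a single dimension (kg·m⁻¹·s⁻² vs kg·m⁻¹·s⁻¹).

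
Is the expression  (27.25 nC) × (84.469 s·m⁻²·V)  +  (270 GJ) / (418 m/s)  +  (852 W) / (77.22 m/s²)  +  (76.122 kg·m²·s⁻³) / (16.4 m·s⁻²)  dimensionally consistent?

No

Expand each in SI base units:
  (27.25 nC) × (84.469 s·m⁻²·V):  [s·A] · [kg·s⁻²·A⁻¹] = kg·s⁻¹
  (270 GJ) / (418 m/s):  [kg·m²·s⁻²] / [m·s⁻¹] = kg·m·s⁻¹
  (852 W) / (77.22 m/s²):  [kg·m²·s⁻³] / [m·s⁻²] = kg·m·s⁻¹
  (76.122 kg·m²·s⁻³) / (16.4 m·s⁻²):  [kg·m²·s⁻³] / [m·s⁻²] = kg·m·s⁻¹
The terms do not share a single dimension (kg·m·s⁻¹ vs kg·s⁻¹).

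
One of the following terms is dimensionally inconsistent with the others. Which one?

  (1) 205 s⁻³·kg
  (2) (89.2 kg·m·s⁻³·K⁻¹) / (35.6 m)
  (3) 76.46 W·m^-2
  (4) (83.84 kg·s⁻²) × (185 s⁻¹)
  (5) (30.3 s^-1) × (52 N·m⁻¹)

(2)

In SI base units:
  (1) kg·s⁻³
  (2) [kg·m·s⁻³·K⁻¹] / [m] = kg·s⁻³·K⁻¹
  (3) W·m⁻² = J·s⁻¹·m⁻² = kg·s⁻³
  (4) [kg·s⁻²] · [s⁻¹] = kg·s⁻³
  (5) [s⁻¹] · [kg·s⁻²] = kg·s⁻³
All reduce to kg·s⁻³ except (2), which is kg·s⁻³·K⁻¹.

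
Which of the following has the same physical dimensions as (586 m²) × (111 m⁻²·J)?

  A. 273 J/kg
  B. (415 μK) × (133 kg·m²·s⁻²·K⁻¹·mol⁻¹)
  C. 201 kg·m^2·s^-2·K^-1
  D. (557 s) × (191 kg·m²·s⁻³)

D.

Reference: [m²] · [kg·s⁻²] = kg·m²·s⁻².
Each option:
  A. J·kg⁻¹ = N·m·kg⁻¹ = m²·s⁻²
  B. [K] · [kg·m²·s⁻²·K⁻¹·mol⁻¹] = kg·m²·s⁻²·mol⁻¹
  C. kg·m²·s⁻²·K⁻¹
  D. [s] · [kg·m²·s⁻³] = kg·m²·s⁻²  ← same
Only D. matches kg·m²·s⁻².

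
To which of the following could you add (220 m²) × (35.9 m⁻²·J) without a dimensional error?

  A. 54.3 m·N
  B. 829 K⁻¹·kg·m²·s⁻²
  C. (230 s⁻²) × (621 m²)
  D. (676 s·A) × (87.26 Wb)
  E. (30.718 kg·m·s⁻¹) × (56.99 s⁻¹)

A.

Reference: [m²] · [kg·s⁻²] = kg·m²·s⁻².
Each option:
  A. N·m = kg·m·s⁻²·m = kg·m²·s⁻²  ← same
  B. kg·m²·s⁻²·K⁻¹
  C. [s⁻²] · [m²] = m²·s⁻²
  D. [s·A] · [kg·m²·s⁻²·A⁻¹] = kg·m²·s⁻¹
  E. [kg·m·s⁻¹] · [s⁻¹] = kg·m·s⁻²
Only A. matches kg·m²·s⁻².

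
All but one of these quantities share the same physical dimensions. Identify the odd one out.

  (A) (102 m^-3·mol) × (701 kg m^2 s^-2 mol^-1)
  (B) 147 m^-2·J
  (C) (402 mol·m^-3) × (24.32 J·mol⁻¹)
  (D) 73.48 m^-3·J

(B)

In SI base units:
  (A) [m⁻³·mol] · [kg·m²·s⁻²·mol⁻¹] = kg·m⁻¹·s⁻²
  (B) J·m⁻² = N·m·m⁻² = kg·s⁻²
  (C) [m⁻³·mol] · [kg·m²·s⁻²·mol⁻¹] = kg·m⁻¹·s⁻²
  (D) J·m⁻³ = N·m·m⁻³ = kg·m⁻¹·s⁻²
All reduce to kg·m⁻¹·s⁻² except (B), which is kg·s⁻².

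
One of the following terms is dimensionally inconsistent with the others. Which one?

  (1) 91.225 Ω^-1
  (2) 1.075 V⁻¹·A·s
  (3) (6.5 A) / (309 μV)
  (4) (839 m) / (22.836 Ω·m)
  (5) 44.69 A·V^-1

Reduce each to base SI dimensions:
  (1) Ω⁻¹ = (V·A⁻¹)⁻¹ = kg⁻¹·m⁻²·s³·A²
  (2) A·s·V⁻¹ = A·s·(J·C⁻¹)⁻¹ = kg⁻¹·m⁻²·s⁴·A²
  (3) [A] / [kg·m²·s⁻³·A⁻¹] = kg⁻¹·m⁻²·s³·A²
  (4) [m] / [kg·m³·s⁻³·A⁻²] = kg⁻¹·m⁻²·s³·A²
  (5) A·V⁻¹ = A·(J·C⁻¹)⁻¹ = kg⁻¹·m⁻²·s³·A²
All reduce to kg⁻¹·m⁻²·s³·A² except (2), which is kg⁻¹·m⁻²·s⁴·A².

(2)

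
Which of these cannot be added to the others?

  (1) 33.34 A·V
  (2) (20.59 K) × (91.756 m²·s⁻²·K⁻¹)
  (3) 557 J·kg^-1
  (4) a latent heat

Expand each in SI base units:
  (1) V·A = J·C⁻¹·A = kg·m²·s⁻³
  (2) [K] · [m²·s⁻²·K⁻¹] = m²·s⁻²
  (3) J·kg⁻¹ = N·m·kg⁻¹ = m²·s⁻²
  (4) [latent heat] = m²·s⁻²
All reduce to m²·s⁻² except (1), which is kg·m²·s⁻³.

(1)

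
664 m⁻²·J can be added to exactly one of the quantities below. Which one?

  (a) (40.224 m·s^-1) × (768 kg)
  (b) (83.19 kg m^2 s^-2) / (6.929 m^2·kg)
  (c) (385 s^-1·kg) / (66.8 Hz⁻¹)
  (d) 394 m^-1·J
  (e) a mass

(c)

Reference: J·m⁻² = N·m·m⁻² = kg·s⁻².
Each option:
  (a) [m·s⁻¹] · [kg] = kg·m·s⁻¹
  (b) [kg·m²·s⁻²] / [kg·m²] = s⁻²
  (c) [kg·s⁻¹] / [s] = kg·s⁻²  ← same
  (d) J·m⁻¹ = N·m·m⁻¹ = kg·m·s⁻²
  (e) [mass] = kg
Only (c) matches kg·s⁻².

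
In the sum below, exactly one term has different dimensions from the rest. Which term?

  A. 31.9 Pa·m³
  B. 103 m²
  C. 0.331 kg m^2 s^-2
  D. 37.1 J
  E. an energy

Dimensions:
  A. Pa·m³ = N·m⁻²·m³ = kg·m²·s⁻²
  B. m²
  C. kg·m²·s⁻²
  D. J = N·m = kg·m²·s⁻²
  E. [energy] = kg·m²·s⁻²
All reduce to kg·m²·s⁻² except B., which is m².

B.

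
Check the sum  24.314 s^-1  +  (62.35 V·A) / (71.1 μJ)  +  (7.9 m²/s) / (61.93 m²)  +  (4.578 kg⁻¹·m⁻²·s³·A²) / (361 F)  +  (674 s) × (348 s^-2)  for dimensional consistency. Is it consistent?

In SI base units:
  24.314 s^-1:  s⁻¹
  (62.35 V·A) / (71.1 μJ):  [kg·m²·s⁻³] / [kg·m²·s⁻²] = s⁻¹
  (7.9 m²/s) / (61.93 m²):  [m²·s⁻¹] / [m²] = s⁻¹
  (4.578 kg⁻¹·m⁻²·s³·A²) / (361 F):  [kg⁻¹·m⁻²·s³·A²] / [kg⁻¹·m⁻²·s⁴·A²] = s⁻¹
  (674 s) × (348 s^-2):  [s] · [s⁻²] = s⁻¹
Every term reduces to s⁻¹.

Yes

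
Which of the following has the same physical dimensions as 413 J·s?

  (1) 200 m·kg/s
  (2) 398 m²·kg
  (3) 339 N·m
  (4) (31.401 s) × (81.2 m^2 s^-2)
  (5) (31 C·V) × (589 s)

Reference: J·s = N·m·s = kg·m²·s⁻¹.
Each option:
  (1) kg·m·s⁻¹
  (2) kg·m²
  (3) N·m = kg·m·s⁻²·m = kg·m²·s⁻²
  (4) [s] · [m²·s⁻²] = m²·s⁻¹
  (5) [kg·m²·s⁻²] · [s] = kg·m²·s⁻¹  ← same
Only (5) matches kg·m²·s⁻¹.

(5)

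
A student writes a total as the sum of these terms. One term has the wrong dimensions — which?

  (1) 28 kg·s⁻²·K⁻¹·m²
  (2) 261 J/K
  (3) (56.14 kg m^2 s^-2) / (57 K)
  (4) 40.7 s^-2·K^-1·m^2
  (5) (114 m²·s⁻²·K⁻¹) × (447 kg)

Work out the base dimensions of each:
  (1) kg·m²·s⁻²·K⁻¹
  (2) J·K⁻¹ = N·m·K⁻¹ = kg·m²·s⁻²·K⁻¹
  (3) [kg·m²·s⁻²] / [K] = kg·m²·s⁻²·K⁻¹
  (4) m²·s⁻²·K⁻¹
  (5) [m²·s⁻²·K⁻¹] · [kg] = kg·m²·s⁻²·K⁻¹
All reduce to kg·m²·s⁻²·K⁻¹ except (4), which is m²·s⁻²·K⁻¹.

(4)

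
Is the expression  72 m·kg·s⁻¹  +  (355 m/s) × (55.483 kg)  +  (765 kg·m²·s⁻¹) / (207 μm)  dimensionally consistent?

Yes

Work out the base dimensions of each:
  72 m·kg·s⁻¹:  kg·m·s⁻¹
  (355 m/s) × (55.483 kg):  [m·s⁻¹] · [kg] = kg·m·s⁻¹
  (765 kg·m²·s⁻¹) / (207 μm):  [kg·m²·s⁻¹] / [m] = kg·m·s⁻¹
Every term reduces to kg·m·s⁻¹.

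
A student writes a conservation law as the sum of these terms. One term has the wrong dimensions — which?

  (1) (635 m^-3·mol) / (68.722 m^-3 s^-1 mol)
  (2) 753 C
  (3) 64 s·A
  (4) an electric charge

(1)

Work out the base dimensions of each:
  (1) [m⁻³·mol] / [m⁻³·s⁻¹·mol] = s
  (2) C = s·A
  (3) A·s = s·A
  (4) [electric charge] = s·A
All reduce to s·A except (1), which is s.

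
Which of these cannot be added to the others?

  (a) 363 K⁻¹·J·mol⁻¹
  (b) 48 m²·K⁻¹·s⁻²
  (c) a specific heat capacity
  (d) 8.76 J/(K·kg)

(a)

Work out the base dimensions of each:
  (a) J·mol⁻¹·K⁻¹ = N·m·mol⁻¹·K⁻¹ = kg·m²·s⁻²·K⁻¹·mol⁻¹
  (b) m²·s⁻²·K⁻¹
  (c) [specific heat capacity] = m²·s⁻²·K⁻¹
  (d) J·kg⁻¹·K⁻¹ = N·m·kg⁻¹·K⁻¹ = m²·s⁻²·K⁻¹
All reduce to m²·s⁻²·K⁻¹ except (a), which is kg·m²·s⁻²·K⁻¹·mol⁻¹.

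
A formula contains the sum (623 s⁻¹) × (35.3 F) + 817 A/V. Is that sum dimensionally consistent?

Expand each in SI base units:
  (623 s⁻¹) × (35.3 F):  [s⁻¹] · [kg⁻¹·m⁻²·s⁴·A²] = kg⁻¹·m⁻²·s³·A²
  817 A/V:  A·V⁻¹ = A·(J·C⁻¹)⁻¹ = kg⁻¹·m⁻²·s³·A²
Both are kg⁻¹·m⁻²·s³·A², so they have the same dimensions and can be added.

Yes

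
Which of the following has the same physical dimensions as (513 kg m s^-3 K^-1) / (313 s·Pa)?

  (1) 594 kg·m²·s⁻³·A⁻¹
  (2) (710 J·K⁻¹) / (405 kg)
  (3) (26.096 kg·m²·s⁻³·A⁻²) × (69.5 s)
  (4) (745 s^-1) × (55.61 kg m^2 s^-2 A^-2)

Reference: [kg·m·s⁻³·K⁻¹] / [kg·m⁻¹·s⁻¹] = m²·s⁻²·K⁻¹.
Each option:
  (1) kg·m²·s⁻³·A⁻¹
  (2) [kg·m²·s⁻²·K⁻¹] / [kg] = m²·s⁻²·K⁻¹  ← same
  (3) [kg·m²·s⁻³·A⁻²] · [s] = kg·m²·s⁻²·A⁻²
  (4) [s⁻¹] · [kg·m²·s⁻²·A⁻²] = kg·m²·s⁻³·A⁻²
Only (2) matches m²·s⁻²·K⁻¹.

(2)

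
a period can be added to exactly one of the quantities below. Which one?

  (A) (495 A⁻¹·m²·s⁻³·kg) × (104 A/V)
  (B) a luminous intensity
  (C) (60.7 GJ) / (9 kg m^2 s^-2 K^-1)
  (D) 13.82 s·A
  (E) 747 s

Reference: [period] = s.
Each option:
  (A) [kg·m²·s⁻³·A⁻¹] · [kg⁻¹·m⁻²·s³·A²] = A
  (B) [luminous intensity] = cd
  (C) [kg·m²·s⁻²] / [kg·m²·s⁻²·K⁻¹] = K
  (D) A·s = s·A
  (E) s  ← same
Only (E) matches s.

(E)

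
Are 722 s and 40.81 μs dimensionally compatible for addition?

Expand each in SI base units:
  722 s:  s
  40.81 μs:  s
Both are s, so they have the same dimensions and can be added.

Yes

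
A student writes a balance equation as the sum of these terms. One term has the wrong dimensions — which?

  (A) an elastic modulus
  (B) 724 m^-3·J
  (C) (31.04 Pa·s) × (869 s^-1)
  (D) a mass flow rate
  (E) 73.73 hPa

Reduce each to base SI dimensions:
  (A) [elastic modulus] = kg·m⁻¹·s⁻²
  (B) J·m⁻³ = N·m·m⁻³ = kg·m⁻¹·s⁻²
  (C) [kg·m⁻¹·s⁻¹] · [s⁻¹] = kg·m⁻¹·s⁻²
  (D) [mass flow rate] = kg·s⁻¹
  (E) Pa = N·m⁻² = kg·m⁻¹·s⁻²
All reduce to kg·m⁻¹·s⁻² except (D), which is kg·s⁻¹.

(D)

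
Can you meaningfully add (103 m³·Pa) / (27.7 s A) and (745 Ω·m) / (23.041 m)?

Work out the base dimensions of each:
  (103 m³·Pa) / (27.7 s A):  [kg·m²·s⁻²] / [s·A] = kg·m²·s⁻³·A⁻¹
  (745 Ω·m) / (23.041 m):  [kg·m³·s⁻³·A⁻²] / [m] = kg·m²·s⁻³·A⁻²
kg·m²·s⁻³·A⁻¹ ≠ kg·m²·s⁻³·A⁻², so they cannot be added.

No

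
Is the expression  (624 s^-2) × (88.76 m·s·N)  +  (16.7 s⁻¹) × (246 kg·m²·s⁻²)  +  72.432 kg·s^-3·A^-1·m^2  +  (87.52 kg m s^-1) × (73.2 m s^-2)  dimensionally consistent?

In SI base units:
  (624 s^-2) × (88.76 m·s·N):  [s⁻²] · [kg·m²·s⁻¹] = kg·m²·s⁻³
  (16.7 s⁻¹) × (246 kg·m²·s⁻²):  [s⁻¹] · [kg·m²·s⁻²] = kg·m²·s⁻³
  72.432 kg·s^-3·A^-1·m^2:  kg·m²·s⁻³·A⁻¹
  (87.52 kg m s^-1) × (73.2 m s^-2):  [kg·m·s⁻¹] · [m·s⁻²] = kg·m²·s⁻³
The terms do not share a single dimension (kg·m²·s⁻³ vs kg·m²·s⁻³·A⁻¹).

No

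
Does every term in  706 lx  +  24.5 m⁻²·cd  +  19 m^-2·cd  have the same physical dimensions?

Yes

Work out the base dimensions of each:
  706 lx:  lx = lm·m⁻² = m⁻²·cd
  24.5 m⁻²·cd:  m⁻²·cd
  19 m^-2·cd:  cd·m⁻² = m⁻²·cd
Every term reduces to m⁻²·cd.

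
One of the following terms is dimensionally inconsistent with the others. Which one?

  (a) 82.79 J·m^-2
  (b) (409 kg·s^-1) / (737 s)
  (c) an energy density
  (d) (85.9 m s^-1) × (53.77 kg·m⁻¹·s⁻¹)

Expand each in SI base units:
  (a) J·m⁻² = N·m·m⁻² = kg·s⁻²
  (b) [kg·s⁻¹] / [s] = kg·s⁻²
  (c) [energy density] = kg·m⁻¹·s⁻²
  (d) [m·s⁻¹] · [kg·m⁻¹·s⁻¹] = kg·s⁻²
All reduce to kg·s⁻² except (c), which is kg·m⁻¹·s⁻².

(c)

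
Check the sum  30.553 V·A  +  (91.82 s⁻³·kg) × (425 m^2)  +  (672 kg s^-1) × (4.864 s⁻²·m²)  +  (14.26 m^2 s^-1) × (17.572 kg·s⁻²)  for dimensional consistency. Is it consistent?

Yes

Dimensions:
  30.553 V·A:  V·A = J·C⁻¹·A = kg·m²·s⁻³
  (91.82 s⁻³·kg) × (425 m^2):  [kg·s⁻³] · [m²] = kg·m²·s⁻³
  (672 kg s^-1) × (4.864 s⁻²·m²):  [kg·s⁻¹] · [m²·s⁻²] = kg·m²·s⁻³
  (14.26 m^2 s^-1) × (17.572 kg·s⁻²):  [m²·s⁻¹] · [kg·s⁻²] = kg·m²·s⁻³
Every term reduces to kg·m²·s⁻³.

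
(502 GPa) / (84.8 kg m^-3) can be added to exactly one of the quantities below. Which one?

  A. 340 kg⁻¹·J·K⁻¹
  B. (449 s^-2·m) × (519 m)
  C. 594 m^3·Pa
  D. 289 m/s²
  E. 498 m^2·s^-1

B.

Reference: [kg·m⁻¹·s⁻²] / [kg·m⁻³] = m²·s⁻².
Each option:
  A. J·kg⁻¹·K⁻¹ = N·m·kg⁻¹·K⁻¹ = m²·s⁻²·K⁻¹
  B. [m·s⁻²] · [m] = m²·s⁻²  ← same
  C. Pa·m³ = N·m⁻²·m³ = kg·m²·s⁻²
  D. m·s⁻²
  E. m²·s⁻¹
Only B. matches m²·s⁻².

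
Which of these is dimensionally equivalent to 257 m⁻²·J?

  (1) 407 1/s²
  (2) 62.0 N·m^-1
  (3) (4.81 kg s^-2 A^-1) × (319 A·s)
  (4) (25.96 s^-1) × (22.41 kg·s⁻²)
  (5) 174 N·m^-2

(2)

Reference: J·m⁻² = N·m·m⁻² = kg·s⁻².
Each option:
  (1) s⁻²
  (2) N·m⁻¹ = kg·m·s⁻²·m⁻¹ = kg·s⁻²  ← same
  (3) [kg·s⁻²·A⁻¹] · [s·A] = kg·s⁻¹
  (4) [s⁻¹] · [kg·s⁻²] = kg·s⁻³
  (5) N·m⁻² = kg·m·s⁻²·m⁻² = kg·m⁻¹·s⁻²
Only (2) matches kg·s⁻².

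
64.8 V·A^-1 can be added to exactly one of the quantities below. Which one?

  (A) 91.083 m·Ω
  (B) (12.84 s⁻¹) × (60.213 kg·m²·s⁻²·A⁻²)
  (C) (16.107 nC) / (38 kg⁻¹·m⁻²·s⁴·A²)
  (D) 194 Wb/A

Reference: V·A⁻¹ = J·C⁻¹·A⁻¹ = kg·m²·s⁻³·A⁻².
Each option:
  (A) Ω·m = V·A⁻¹·m = kg·m³·s⁻³·A⁻²
  (B) [s⁻¹] · [kg·m²·s⁻²·A⁻²] = kg·m²·s⁻³·A⁻²  ← same
  (C) [s·A] / [kg⁻¹·m⁻²·s⁴·A²] = kg·m²·s⁻³·A⁻¹
  (D) Wb·A⁻¹ = V·s·A⁻¹ = kg·m²·s⁻²·A⁻²
Only (B) matches kg·m²·s⁻³·A⁻².

(B)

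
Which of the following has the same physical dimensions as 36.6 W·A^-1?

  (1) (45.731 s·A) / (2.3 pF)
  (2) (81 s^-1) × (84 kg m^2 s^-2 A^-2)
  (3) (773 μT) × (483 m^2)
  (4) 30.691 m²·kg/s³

(1)

Reference: W·A⁻¹ = J·s⁻¹·A⁻¹ = kg·m²·s⁻³·A⁻¹.
Each option:
  (1) [s·A] / [kg⁻¹·m⁻²·s⁴·A²] = kg·m²·s⁻³·A⁻¹  ← same
  (2) [s⁻¹] · [kg·m²·s⁻²·A⁻²] = kg·m²·s⁻³·A⁻²
  (3) [kg·s⁻²·A⁻¹] · [m²] = kg·m²·s⁻²·A⁻¹
  (4) kg·m²·s⁻³
Only (1) matches kg·m²·s⁻³·A⁻¹.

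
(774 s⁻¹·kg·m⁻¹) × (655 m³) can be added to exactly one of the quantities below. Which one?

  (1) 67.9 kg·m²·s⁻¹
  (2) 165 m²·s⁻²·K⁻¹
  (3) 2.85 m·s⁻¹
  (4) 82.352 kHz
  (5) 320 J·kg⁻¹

(1)

Reference: [kg·m⁻¹·s⁻¹] · [m³] = kg·m²·s⁻¹.
Each option:
  (1) kg·m²·s⁻¹  ← same
  (2) m²·s⁻²·K⁻¹
  (3) m·s⁻¹
  (4) Hz = s⁻¹
  (5) J·kg⁻¹ = N·m·kg⁻¹ = m²·s⁻²
Only (1) matches kg·m²·s⁻¹.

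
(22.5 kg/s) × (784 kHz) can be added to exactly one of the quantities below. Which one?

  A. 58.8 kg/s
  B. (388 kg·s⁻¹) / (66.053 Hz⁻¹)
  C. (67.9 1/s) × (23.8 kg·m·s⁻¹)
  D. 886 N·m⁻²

B.

Reference: [kg·s⁻¹] · [s⁻¹] = kg·s⁻².
Each option:
  A. kg·s⁻¹
  B. [kg·s⁻¹] / [s] = kg·s⁻²  ← same
  C. [s⁻¹] · [kg·m·s⁻¹] = kg·m·s⁻²
  D. N·m⁻² = kg·m·s⁻²·m⁻² = kg·m⁻¹·s⁻²
Only B. matches kg·s⁻².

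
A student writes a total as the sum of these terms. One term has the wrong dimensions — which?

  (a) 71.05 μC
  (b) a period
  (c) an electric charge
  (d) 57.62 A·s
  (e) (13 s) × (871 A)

Dimensions:
  (a) C = s·A
  (b) [period] = s
  (c) [electric charge] = s·A
  (d) A·s = s·A
  (e) [s] · [A] = s·A
All reduce to s·A except (b), which is s.

(b)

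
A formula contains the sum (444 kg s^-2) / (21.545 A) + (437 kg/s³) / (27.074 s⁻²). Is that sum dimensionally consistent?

No

In SI base units:
  (444 kg s^-2) / (21.545 A):  [kg·s⁻²] / [A] = kg·s⁻²·A⁻¹
  (437 kg/s³) / (27.074 s⁻²):  [kg·s⁻³] / [s⁻²] = kg·s⁻¹
kg·s⁻²·A⁻¹ ≠ kg·s⁻¹, so they cannot be added.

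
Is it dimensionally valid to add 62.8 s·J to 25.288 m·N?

No

In SI base units:
  62.8 s·J:  J·s = N·m·s = kg·m²·s⁻¹
  25.288 m·N:  N·m = kg·m·s⁻²·m = kg·m²·s⁻²
kg·m²·s⁻¹ ≠ kg·m²·s⁻², so they cannot be added.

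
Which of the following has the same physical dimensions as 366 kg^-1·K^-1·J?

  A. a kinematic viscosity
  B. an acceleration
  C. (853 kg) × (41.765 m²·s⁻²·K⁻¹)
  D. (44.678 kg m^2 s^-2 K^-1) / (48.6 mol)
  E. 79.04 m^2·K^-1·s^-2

E.

Reference: J·kg⁻¹·K⁻¹ = N·m·kg⁻¹·K⁻¹ = m²·s⁻²·K⁻¹.
Each option:
  A. [kinematic viscosity] = m²·s⁻¹
  B. [acceleration] = m·s⁻²
  C. [kg] · [m²·s⁻²·K⁻¹] = kg·m²·s⁻²·K⁻¹
  D. [kg·m²·s⁻²·K⁻¹] / [mol] = kg·m²·s⁻²·K⁻¹·mol⁻¹
  E. m²·s⁻²·K⁻¹  ← same
Only E. matches m²·s⁻²·K⁻¹.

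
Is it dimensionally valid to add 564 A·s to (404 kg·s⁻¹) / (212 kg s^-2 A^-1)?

Dimensions:
  564 A·s:  A·s = s·A
  (404 kg·s⁻¹) / (212 kg s^-2 A^-1):  [kg·s⁻¹] / [kg·s⁻²·A⁻¹] = s·A
Both are s·A, so they have the same dimensions and can be added.

Yes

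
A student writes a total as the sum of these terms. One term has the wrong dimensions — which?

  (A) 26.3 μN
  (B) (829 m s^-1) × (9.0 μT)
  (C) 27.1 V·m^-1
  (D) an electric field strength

(A)

Reduce each to base SI dimensions:
  (A) N = kg·m·s⁻²
  (B) [m·s⁻¹] · [kg·s⁻²·A⁻¹] = kg·m·s⁻³·A⁻¹
  (C) V·m⁻¹ = J·C⁻¹·m⁻¹ = kg·m·s⁻³·A⁻¹
  (D) [electric field strength] = kg·m·s⁻³·A⁻¹
All reduce to kg·m·s⁻³·A⁻¹ except (A), which is kg·m·s⁻².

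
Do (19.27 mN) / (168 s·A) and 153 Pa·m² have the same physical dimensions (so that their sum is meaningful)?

No

Dimensions:
  (19.27 mN) / (168 s·A):  [kg·m·s⁻²] / [s·A] = kg·m·s⁻³·A⁻¹
  153 Pa·m²:  Pa·m² = N·m⁻²·m² = kg·m·s⁻²
kg·m·s⁻³·A⁻¹ ≠ kg·m·s⁻², so they cannot be added.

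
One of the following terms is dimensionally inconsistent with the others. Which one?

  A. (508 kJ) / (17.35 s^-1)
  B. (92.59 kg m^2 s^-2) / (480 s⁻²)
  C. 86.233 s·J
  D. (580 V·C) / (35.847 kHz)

B.

Expand each in SI base units:
  A. [kg·m²·s⁻²] / [s⁻¹] = kg·m²·s⁻¹
  B. [kg·m²·s⁻²] / [s⁻²] = kg·m²
  C. J·s = N·m·s = kg·m²·s⁻¹
  D. [kg·m²·s⁻²] / [s⁻¹] = kg·m²·s⁻¹
All reduce to kg·m²·s⁻¹ except B., which is kg·m².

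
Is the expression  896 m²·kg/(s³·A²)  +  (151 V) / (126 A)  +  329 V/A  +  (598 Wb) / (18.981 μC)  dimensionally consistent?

Yes

In SI base units:
  896 m²·kg/(s³·A²):  kg·m²·s⁻³·A⁻²
  (151 V) / (126 A):  [kg·m²·s⁻³·A⁻¹] / [A] = kg·m²·s⁻³·A⁻²
  329 V/A:  V·A⁻¹ = J·C⁻¹·A⁻¹ = kg·m²·s⁻³·A⁻²
  (598 Wb) / (18.981 μC):  [kg·m²·s⁻²·A⁻¹] / [s·A] = kg·m²·s⁻³·A⁻²
Every term reduces to kg·m²·s⁻³·A⁻².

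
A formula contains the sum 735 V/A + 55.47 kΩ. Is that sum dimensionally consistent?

Reduce each to base SI dimensions:
  735 V/A:  V·A⁻¹ = J·C⁻¹·A⁻¹ = kg·m²·s⁻³·A⁻²
  55.47 kΩ:  Ω = V·A⁻¹ = kg·m²·s⁻³·A⁻²
Both are kg·m²·s⁻³·A⁻², so they have the same dimensions and can be added.

Yes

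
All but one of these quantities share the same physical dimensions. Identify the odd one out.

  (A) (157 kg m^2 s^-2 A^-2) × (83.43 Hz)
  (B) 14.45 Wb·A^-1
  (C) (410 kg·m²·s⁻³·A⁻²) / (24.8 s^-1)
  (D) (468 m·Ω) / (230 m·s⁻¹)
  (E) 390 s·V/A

In SI base units:
  (A) [kg·m²·s⁻²·A⁻²] · [s⁻¹] = kg·m²·s⁻³·A⁻²
  (B) Wb·A⁻¹ = V·s·A⁻¹ = kg·m²·s⁻²·A⁻²
  (C) [kg·m²·s⁻³·A⁻²] / [s⁻¹] = kg·m²·s⁻²·A⁻²
  (D) [kg·m³·s⁻³·A⁻²] / [m·s⁻¹] = kg·m²·s⁻²·A⁻²
  (E) V·s·A⁻¹ = J·C⁻¹·s·A⁻¹ = kg·m²·s⁻²·A⁻²
All reduce to kg·m²·s⁻²·A⁻² except (A), which is kg·m²·s⁻³·A⁻².

(A)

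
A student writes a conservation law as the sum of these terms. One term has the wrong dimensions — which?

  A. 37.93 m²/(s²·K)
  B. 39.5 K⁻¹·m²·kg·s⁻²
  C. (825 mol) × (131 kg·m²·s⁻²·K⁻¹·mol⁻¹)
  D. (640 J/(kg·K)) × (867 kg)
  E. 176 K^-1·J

Work out the base dimensions of each:
  A. m²·s⁻²·K⁻¹
  B. kg·m²·s⁻²·K⁻¹
  C. [mol] · [kg·m²·s⁻²·K⁻¹·mol⁻¹] = kg·m²·s⁻²·K⁻¹
  D. [m²·s⁻²·K⁻¹] · [kg] = kg·m²·s⁻²·K⁻¹
  E. J·K⁻¹ = N·m·K⁻¹ = kg·m²·s⁻²·K⁻¹
All reduce to kg·m²·s⁻²·K⁻¹ except A., which is m²·s⁻²·K⁻¹.

A.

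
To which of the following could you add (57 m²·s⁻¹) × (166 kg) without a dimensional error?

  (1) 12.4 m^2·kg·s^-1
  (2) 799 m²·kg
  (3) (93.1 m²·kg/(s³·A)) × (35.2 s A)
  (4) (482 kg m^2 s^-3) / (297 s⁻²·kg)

Reference: [m²·s⁻¹] · [kg] = kg·m²·s⁻¹.
Each option:
  (1) kg·m²·s⁻¹  ← same
  (2) kg·m²
  (3) [kg·m²·s⁻³·A⁻¹] · [s·A] = kg·m²·s⁻²
  (4) [kg·m²·s⁻³] / [kg·s⁻²] = m²·s⁻¹
Only (1) matches kg·m²·s⁻¹.

(1)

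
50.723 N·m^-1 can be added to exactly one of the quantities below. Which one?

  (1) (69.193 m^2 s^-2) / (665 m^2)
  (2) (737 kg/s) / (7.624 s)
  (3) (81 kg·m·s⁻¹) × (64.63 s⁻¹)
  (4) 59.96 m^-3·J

Reference: N·m⁻¹ = kg·m·s⁻²·m⁻¹ = kg·s⁻².
Each option:
  (1) [m²·s⁻²] / [m²] = s⁻²
  (2) [kg·s⁻¹] / [s] = kg·s⁻²  ← same
  (3) [kg·m·s⁻¹] · [s⁻¹] = kg·m·s⁻²
  (4) J·m⁻³ = N·m·m⁻³ = kg·m⁻¹·s⁻²
Only (2) matches kg·s⁻².

(2)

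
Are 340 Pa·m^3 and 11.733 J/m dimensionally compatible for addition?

No

Expand each in SI base units:
  340 Pa·m^3:  Pa·m³ = N·m⁻²·m³ = kg·m²·s⁻²
  11.733 J/m:  J·m⁻¹ = N·m·m⁻¹ = kg·m·s⁻²
kg·m²·s⁻² ≠ kg·m·s⁻², so they cannot be added.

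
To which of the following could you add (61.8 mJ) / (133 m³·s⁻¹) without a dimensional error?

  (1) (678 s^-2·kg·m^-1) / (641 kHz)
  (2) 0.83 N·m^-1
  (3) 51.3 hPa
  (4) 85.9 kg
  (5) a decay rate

Reference: [kg·m²·s⁻²] / [m³·s⁻¹] = kg·m⁻¹·s⁻¹.
Each option:
  (1) [kg·m⁻¹·s⁻²] / [s⁻¹] = kg·m⁻¹·s⁻¹  ← same
  (2) N·m⁻¹ = kg·m·s⁻²·m⁻¹ = kg·s⁻²
  (3) Pa = N·m⁻² = kg·m⁻¹·s⁻²
  (4) kg
  (5) [decay rate] = s⁻¹
Only (1) matches kg·m⁻¹·s⁻¹.

(1)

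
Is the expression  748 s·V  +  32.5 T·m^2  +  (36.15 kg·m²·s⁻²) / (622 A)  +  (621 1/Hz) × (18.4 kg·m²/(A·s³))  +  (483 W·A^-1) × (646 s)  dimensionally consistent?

Yes

Work out the base dimensions of each:
  748 s·V:  V·s = J·C⁻¹·s = kg·m²·s⁻²·A⁻¹
  32.5 T·m^2:  T·m² = Wb·m⁻²·m² = kg·m²·s⁻²·A⁻¹
  (36.15 kg·m²·s⁻²) / (622 A):  [kg·m²·s⁻²] / [A] = kg·m²·s⁻²·A⁻¹
  (621 1/Hz) × (18.4 kg·m²/(A·s³)):  [s] · [kg·m²·s⁻³·A⁻¹] = kg·m²·s⁻²·A⁻¹
  (483 W·A^-1) × (646 s):  [kg·m²·s⁻³·A⁻¹] · [s] = kg·m²·s⁻²·A⁻¹
Every term reduces to kg·m²·s⁻²·A⁻¹.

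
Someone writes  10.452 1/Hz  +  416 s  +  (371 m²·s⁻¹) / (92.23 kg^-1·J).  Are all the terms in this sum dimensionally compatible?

Yes

In SI base units:
  10.452 1/Hz:  Hz⁻¹ = (s⁻¹)⁻¹ = s
  416 s:  s
  (371 m²·s⁻¹) / (92.23 kg^-1·J):  [m²·s⁻¹] / [m²·s⁻²] = s
Every term reduces to s.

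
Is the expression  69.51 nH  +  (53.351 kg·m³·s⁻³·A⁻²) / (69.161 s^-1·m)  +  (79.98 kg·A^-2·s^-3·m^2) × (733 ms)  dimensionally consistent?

Dimensions:
  69.51 nH:  H = V·s·A⁻¹ = kg·m²·s⁻²·A⁻²
  (53.351 kg·m³·s⁻³·A⁻²) / (69.161 s^-1·m):  [kg·m³·s⁻³·A⁻²] / [m·s⁻¹] = kg·m²·s⁻²·A⁻²
  (79.98 kg·A^-2·s^-3·m^2) × (733 ms):  [kg·m²·s⁻³·A⁻²] · [s] = kg·m²·s⁻²·A⁻²
Every term reduces to kg·m²·s⁻²·A⁻².

Yes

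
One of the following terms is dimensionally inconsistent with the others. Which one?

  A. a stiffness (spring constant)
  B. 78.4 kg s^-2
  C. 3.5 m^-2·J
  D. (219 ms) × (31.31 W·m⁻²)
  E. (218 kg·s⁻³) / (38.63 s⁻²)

E.

Dimensions:
  A. [stiffness (spring constant)] = kg·s⁻²
  B. kg·s⁻²
  C. J·m⁻² = N·m·m⁻² = kg·s⁻²
  D. [s] · [kg·s⁻³] = kg·s⁻²
  E. [kg·s⁻³] / [s⁻²] = kg·s⁻¹
All reduce to kg·s⁻² except E., which is kg·s⁻¹.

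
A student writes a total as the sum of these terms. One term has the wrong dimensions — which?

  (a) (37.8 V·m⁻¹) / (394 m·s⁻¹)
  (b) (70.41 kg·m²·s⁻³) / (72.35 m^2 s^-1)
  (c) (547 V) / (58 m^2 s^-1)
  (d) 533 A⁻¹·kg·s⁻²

Dimensions:
  (a) [kg·m·s⁻³·A⁻¹] / [m·s⁻¹] = kg·s⁻²·A⁻¹
  (b) [kg·m²·s⁻³] / [m²·s⁻¹] = kg·s⁻²
  (c) [kg·m²·s⁻³·A⁻¹] / [m²·s⁻¹] = kg·s⁻²·A⁻¹
  (d) kg·s⁻²·A⁻¹
All reduce to kg·s⁻²·A⁻¹ except (b), which is kg·s⁻².

(b)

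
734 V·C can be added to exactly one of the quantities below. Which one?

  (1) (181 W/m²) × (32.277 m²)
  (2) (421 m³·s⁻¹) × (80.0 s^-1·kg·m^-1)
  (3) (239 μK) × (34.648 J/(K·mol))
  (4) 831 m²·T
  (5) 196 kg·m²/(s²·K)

Reference: C·V = s·A·J·C⁻¹ = kg·m²·s⁻².
Each option:
  (1) [kg·s⁻³] · [m²] = kg·m²·s⁻³
  (2) [m³·s⁻¹] · [kg·m⁻¹·s⁻¹] = kg·m²·s⁻²  ← same
  (3) [K] · [kg·m²·s⁻²·K⁻¹·mol⁻¹] = kg·m²·s⁻²·mol⁻¹
  (4) T·m² = Wb·m⁻²·m² = kg·m²·s⁻²·A⁻¹
  (5) kg·m²·s⁻²·K⁻¹
Only (2) matches kg·m²·s⁻².

(2)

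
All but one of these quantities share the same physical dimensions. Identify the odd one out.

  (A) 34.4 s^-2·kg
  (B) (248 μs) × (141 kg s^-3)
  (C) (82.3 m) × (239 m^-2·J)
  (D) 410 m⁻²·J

Expand each in SI base units:
  (A) kg·s⁻²
  (B) [s] · [kg·s⁻³] = kg·s⁻²
  (C) [m] · [kg·s⁻²] = kg·m·s⁻²
  (D) J·m⁻² = N·m·m⁻² = kg·s⁻²
All reduce to kg·s⁻² except (C), which is kg·m·s⁻².

(C)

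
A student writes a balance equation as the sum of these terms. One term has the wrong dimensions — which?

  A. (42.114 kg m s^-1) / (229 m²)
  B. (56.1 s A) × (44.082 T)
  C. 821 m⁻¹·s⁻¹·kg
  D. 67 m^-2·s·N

B.

In SI base units:
  A. [kg·m·s⁻¹] / [m²] = kg·m⁻¹·s⁻¹
  B. [s·A] · [kg·s⁻²·A⁻¹] = kg·s⁻¹
  C. kg·m⁻¹·s⁻¹
  D. N·s·m⁻² = kg·m·s⁻²·s·m⁻² = kg·m⁻¹·s⁻¹
All reduce to kg·m⁻¹·s⁻¹ except B., which is kg·s⁻¹.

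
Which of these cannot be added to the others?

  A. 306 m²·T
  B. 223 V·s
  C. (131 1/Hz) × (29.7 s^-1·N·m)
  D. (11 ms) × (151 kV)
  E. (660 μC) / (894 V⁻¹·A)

C.

Work out the base dimensions of each:
  A. T·m² = Wb·m⁻²·m² = kg·m²·s⁻²·A⁻¹
  B. V·s = J·C⁻¹·s = kg·m²·s⁻²·A⁻¹
  C. [s] · [kg·m²·s⁻³] = kg·m²·s⁻²
  D. [s] · [kg·m²·s⁻³·A⁻¹] = kg·m²·s⁻²·A⁻¹
  E. [s·A] / [kg⁻¹·m⁻²·s³·A²] = kg·m²·s⁻²·A⁻¹
All reduce to kg·m²·s⁻²·A⁻¹ except C., which is kg·m²·s⁻².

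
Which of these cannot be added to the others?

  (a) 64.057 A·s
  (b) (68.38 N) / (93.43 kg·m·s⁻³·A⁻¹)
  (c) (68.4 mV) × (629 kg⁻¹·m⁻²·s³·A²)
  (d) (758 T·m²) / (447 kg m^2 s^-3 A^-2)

(c)

Expand each in SI base units:
  (a) A·s = s·A
  (b) [kg·m·s⁻²] / [kg·m·s⁻³·A⁻¹] = s·A
  (c) [kg·m²·s⁻³·A⁻¹] · [kg⁻¹·m⁻²·s³·A²] = A
  (d) [kg·m²·s⁻²·A⁻¹] / [kg·m²·s⁻³·A⁻²] = s·A
All reduce to s·A except (c), which is A.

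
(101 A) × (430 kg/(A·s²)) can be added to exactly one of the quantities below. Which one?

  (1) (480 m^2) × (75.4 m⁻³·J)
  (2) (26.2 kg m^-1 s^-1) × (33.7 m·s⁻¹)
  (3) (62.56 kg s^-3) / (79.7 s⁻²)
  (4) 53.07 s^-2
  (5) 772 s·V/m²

Reference: [A] · [kg·s⁻²·A⁻¹] = kg·s⁻².
Each option:
  (1) [m²] · [kg·m⁻¹·s⁻²] = kg·m·s⁻²
  (2) [kg·m⁻¹·s⁻¹] · [m·s⁻¹] = kg·s⁻²  ← same
  (3) [kg·s⁻³] / [s⁻²] = kg·s⁻¹
  (4) s⁻²
  (5) V·s·m⁻² = J·C⁻¹·s·m⁻² = kg·s⁻²·A⁻¹
Only (2) matches kg·s⁻².

(2)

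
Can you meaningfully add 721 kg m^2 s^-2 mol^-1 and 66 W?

No

Dimensions:
  721 kg m^2 s^-2 mol^-1:  kg·m²·s⁻²·mol⁻¹
  66 W:  W = J·s⁻¹ = kg·m²·s⁻³
kg·m²·s⁻²·mol⁻¹ ≠ kg·m²·s⁻³, so they cannot be added.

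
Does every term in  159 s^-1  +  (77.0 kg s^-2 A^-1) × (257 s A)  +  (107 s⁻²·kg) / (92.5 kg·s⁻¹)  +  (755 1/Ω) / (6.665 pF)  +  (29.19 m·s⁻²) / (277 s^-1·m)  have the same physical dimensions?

In SI base units:
  159 s^-1:  s⁻¹
  (77.0 kg s^-2 A^-1) × (257 s A):  [kg·s⁻²·A⁻¹] · [s·A] = kg·s⁻¹
  (107 s⁻²·kg) / (92.5 kg·s⁻¹):  [kg·s⁻²] / [kg·s⁻¹] = s⁻¹
  (755 1/Ω) / (6.665 pF):  [kg⁻¹·m⁻²·s³·A²] / [kg⁻¹·m⁻²·s⁴·A²] = s⁻¹
  (29.19 m·s⁻²) / (277 s^-1·m):  [m·s⁻²] / [m·s⁻¹] = s⁻¹
The terms do not share a single dimension (kg·s⁻¹ vs s⁻¹).

No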